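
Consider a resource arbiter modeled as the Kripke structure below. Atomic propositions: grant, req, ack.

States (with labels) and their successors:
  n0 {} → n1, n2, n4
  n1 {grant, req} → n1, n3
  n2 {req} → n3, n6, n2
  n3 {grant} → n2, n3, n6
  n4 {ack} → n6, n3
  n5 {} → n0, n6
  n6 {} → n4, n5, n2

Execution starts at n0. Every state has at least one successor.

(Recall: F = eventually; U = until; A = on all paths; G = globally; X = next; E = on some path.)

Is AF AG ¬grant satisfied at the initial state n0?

No

States satisfying AG ¬grant: ∅.
States satisfying AF AG ¬grant: ∅.
There is a path from n0 along which AG ¬grant never holds.
n0 ∉ Sat(AF AG ¬grant).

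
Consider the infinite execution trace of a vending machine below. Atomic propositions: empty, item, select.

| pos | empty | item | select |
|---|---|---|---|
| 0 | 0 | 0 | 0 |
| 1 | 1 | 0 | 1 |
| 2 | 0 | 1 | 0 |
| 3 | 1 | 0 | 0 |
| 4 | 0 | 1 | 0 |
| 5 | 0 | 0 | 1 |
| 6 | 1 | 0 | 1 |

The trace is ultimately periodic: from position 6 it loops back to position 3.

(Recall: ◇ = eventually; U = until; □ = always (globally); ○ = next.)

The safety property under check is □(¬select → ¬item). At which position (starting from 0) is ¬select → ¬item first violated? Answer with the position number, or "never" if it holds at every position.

2

Check ¬select → ¬item at each position in order: 0 ✓, 1 ✓.
At position 2 the labels are {item}, so ¬select → ¬item is false there. This is the first violation.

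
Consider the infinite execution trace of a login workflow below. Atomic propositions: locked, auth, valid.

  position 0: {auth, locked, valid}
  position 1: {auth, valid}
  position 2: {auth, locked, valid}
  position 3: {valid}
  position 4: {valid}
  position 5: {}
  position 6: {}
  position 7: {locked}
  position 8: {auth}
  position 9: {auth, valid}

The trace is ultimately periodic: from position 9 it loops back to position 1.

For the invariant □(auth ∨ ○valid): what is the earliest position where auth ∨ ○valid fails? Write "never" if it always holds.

4

Check auth ∨ ○valid at each position in order: 0 ✓, 1 ✓, 2 ✓, 3 ✓.
At position 4 the labels are {valid} and the next position 5 has {}, so auth ∨ ○valid is false there. This is the first violation.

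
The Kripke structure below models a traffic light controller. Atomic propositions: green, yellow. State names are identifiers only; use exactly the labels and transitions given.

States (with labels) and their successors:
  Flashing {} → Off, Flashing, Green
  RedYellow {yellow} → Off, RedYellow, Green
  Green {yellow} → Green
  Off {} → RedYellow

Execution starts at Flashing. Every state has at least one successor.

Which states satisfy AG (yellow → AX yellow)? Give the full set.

States satisfying yellow → AX yellow: {Flashing, Green, Off}.
States satisfying AG (yellow → AX yellow): {Green}.

{Green}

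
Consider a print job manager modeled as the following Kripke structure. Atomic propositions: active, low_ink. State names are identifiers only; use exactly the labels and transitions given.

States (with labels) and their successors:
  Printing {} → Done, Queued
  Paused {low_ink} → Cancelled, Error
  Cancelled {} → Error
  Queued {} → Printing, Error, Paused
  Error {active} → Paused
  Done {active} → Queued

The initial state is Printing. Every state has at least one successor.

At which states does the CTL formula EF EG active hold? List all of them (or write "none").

States satisfying EG active: ∅.
States satisfying EF EG active: ∅.

none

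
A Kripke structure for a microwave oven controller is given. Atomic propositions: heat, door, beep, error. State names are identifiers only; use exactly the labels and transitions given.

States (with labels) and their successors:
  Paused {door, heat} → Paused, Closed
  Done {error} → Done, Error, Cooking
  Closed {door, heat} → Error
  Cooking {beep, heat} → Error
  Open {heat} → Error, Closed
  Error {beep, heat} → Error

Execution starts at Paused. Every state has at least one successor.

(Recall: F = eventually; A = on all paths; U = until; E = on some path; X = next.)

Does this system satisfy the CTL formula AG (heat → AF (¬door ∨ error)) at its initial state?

States satisfying heat → AF (¬door ∨ error): {Done, Closed, Cooking, Open, Error}.
States satisfying AG (heat → AF (¬door ∨ error)): {Done, Closed, Cooking, Open, Error}.
Paused is reachable from Paused and violates heat → AF (¬door ∨ error), so AG fails at Paused.
Paused ∉ Sat(AG (heat → AF (¬door ∨ error))).

No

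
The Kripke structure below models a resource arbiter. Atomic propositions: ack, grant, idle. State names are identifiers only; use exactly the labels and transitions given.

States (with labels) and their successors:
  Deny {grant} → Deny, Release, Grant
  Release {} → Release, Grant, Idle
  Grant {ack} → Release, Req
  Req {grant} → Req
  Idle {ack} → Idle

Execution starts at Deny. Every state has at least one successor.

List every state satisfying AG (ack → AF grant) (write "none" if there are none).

{Req}

States satisfying ack → AF grant: {Deny, Release, Req}.
States satisfying AG (ack → AF grant): {Req}.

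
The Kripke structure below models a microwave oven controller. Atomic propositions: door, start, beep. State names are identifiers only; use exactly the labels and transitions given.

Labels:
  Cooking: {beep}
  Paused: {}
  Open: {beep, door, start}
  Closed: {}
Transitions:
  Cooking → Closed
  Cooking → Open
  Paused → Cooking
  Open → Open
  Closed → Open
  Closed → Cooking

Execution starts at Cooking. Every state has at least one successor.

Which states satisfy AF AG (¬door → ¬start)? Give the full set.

{Cooking, Paused, Open, Closed}

States satisfying AG (¬door → ¬start): {Cooking, Paused, Open, Closed}.
States satisfying AF AG (¬door → ¬start): {Cooking, Paused, Open, Closed}.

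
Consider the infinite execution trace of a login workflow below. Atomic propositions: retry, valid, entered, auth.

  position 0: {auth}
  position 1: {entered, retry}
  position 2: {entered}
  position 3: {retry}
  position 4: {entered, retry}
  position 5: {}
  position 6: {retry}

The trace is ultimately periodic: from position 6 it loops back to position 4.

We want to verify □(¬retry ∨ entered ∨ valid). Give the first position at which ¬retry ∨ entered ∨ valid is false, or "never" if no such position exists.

3

Check ¬retry ∨ entered ∨ valid at each position in order: 0 ✓, 1 ✓, 2 ✓.
At position 3 the labels are {retry}, so ¬retry ∨ entered ∨ valid is false there. This is the first violation.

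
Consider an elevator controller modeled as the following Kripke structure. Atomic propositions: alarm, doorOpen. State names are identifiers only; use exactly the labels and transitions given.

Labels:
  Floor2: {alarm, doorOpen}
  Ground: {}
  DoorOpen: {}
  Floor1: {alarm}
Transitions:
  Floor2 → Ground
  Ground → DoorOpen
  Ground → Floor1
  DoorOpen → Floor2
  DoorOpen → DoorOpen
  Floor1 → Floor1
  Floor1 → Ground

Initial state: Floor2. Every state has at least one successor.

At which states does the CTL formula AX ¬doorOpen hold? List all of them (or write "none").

States satisfying ¬doorOpen: {Ground, DoorOpen, Floor1}.
States satisfying AX ¬doorOpen: {Floor2, Ground, Floor1}.

{Floor2, Ground, Floor1}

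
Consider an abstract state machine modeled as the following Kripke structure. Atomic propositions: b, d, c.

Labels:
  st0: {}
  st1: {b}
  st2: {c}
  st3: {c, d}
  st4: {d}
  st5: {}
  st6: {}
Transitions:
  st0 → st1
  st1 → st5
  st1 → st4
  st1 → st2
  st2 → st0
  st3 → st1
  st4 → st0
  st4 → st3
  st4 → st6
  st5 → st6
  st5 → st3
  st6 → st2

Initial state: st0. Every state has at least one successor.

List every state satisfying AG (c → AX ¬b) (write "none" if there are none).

States satisfying c → AX ¬b: {st0, st1, st2, st4, st5, st6}.
States satisfying AG (c → AX ¬b): ∅.

none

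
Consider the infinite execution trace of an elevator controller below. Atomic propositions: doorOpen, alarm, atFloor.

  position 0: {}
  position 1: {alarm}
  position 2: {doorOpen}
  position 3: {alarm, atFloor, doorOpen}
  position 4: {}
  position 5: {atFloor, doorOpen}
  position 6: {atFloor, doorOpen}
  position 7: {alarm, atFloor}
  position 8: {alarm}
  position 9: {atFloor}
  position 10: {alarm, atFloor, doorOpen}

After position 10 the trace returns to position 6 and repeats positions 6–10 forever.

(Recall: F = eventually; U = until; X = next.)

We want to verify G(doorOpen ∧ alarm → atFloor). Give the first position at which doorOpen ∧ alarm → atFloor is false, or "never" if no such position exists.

never

doorOpen ∧ alarm → atFloor holds at every position 0..10, and those are all the positions the trace ever visits, so the invariant G(doorOpen ∧ alarm → atFloor) is never violated.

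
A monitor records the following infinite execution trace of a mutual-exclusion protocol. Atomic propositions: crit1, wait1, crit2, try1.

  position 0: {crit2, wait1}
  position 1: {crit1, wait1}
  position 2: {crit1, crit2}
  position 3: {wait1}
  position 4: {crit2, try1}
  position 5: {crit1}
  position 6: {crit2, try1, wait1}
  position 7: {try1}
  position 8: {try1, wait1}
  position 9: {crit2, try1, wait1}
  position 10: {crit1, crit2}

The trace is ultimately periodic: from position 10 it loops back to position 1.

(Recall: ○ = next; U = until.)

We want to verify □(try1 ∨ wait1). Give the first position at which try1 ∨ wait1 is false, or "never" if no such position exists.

Check try1 ∨ wait1 at each position in order: 0 ✓, 1 ✓.
At position 2 the labels are {crit1, crit2}, so try1 ∨ wait1 is false there. This is the first violation.

2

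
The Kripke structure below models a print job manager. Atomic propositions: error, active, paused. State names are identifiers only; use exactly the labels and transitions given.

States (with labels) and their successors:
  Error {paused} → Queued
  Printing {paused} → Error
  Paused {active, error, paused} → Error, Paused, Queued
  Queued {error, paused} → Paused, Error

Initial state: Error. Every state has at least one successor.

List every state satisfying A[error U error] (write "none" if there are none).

States satisfying error: {Paused, Queued}.
States satisfying A[error U error]: {Paused, Queued}.

{Paused, Queued}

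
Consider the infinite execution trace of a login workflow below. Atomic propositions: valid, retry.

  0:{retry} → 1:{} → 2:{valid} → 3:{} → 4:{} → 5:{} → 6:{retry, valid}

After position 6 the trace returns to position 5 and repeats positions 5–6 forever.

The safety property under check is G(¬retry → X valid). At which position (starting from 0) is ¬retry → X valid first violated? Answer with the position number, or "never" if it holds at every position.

2

Check ¬retry → X valid at each position in order: 0 ✓, 1 ✓.
At position 2 the labels are {valid} and the next position 3 has {}, so ¬retry → X valid is false there. This is the first violation.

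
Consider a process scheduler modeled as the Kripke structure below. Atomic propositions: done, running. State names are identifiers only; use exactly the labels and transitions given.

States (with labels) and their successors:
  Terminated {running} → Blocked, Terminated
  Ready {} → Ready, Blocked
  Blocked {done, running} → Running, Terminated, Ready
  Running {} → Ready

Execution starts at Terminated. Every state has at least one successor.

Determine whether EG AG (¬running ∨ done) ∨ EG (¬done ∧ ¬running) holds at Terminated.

Violated

States satisfying AG (¬running ∨ done): ∅.
States satisfying EG AG (¬running ∨ done): ∅.
States satisfying ¬done ∧ ¬running: {Ready, Running}.
States satisfying EG (¬done ∧ ¬running): {Ready, Running}.
States satisfying EG AG (¬running ∨ done) ∨ EG (¬done ∧ ¬running): {Ready, Running}.
Terminated ∉ Sat(EG AG (¬running ∨ done) ∨ EG (¬done ∧ ¬running)).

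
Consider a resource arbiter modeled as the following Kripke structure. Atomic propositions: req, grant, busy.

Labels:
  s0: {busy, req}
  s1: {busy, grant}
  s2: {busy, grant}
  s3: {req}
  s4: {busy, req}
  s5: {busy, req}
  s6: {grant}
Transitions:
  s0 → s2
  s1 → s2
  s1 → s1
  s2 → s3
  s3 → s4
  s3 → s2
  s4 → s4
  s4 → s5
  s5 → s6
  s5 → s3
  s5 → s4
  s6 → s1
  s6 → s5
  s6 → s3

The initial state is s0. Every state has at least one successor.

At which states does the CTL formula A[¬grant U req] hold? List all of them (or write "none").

States satisfying ¬grant: {s0, s3, s4, s5}.
States satisfying req: {s0, s3, s4, s5}.
States satisfying A[¬grant U req]: {s0, s3, s4, s5}.

{s0, s3, s4, s5}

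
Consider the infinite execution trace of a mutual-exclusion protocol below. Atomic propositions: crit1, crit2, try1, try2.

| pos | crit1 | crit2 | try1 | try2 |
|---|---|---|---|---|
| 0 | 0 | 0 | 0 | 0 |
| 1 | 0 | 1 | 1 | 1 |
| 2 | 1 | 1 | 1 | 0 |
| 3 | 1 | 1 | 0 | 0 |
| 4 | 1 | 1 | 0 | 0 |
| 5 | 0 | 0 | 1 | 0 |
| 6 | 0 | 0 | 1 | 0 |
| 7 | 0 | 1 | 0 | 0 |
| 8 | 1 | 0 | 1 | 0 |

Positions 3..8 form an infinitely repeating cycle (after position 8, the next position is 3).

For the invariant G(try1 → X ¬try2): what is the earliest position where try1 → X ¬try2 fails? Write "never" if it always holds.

try1 → X ¬try2 holds at every position 0..8, and those are all the positions the trace ever visits, so the invariant G(try1 → X ¬try2) is never violated.

never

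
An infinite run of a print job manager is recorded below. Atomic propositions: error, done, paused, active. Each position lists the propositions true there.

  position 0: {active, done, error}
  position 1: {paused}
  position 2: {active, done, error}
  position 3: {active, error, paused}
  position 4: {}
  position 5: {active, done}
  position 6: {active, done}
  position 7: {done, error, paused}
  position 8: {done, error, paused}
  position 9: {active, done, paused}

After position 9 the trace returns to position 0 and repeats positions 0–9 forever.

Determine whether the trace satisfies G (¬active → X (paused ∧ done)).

¬active → X (paused ∧ done) must hold at every position from 0 onward. It fails at position 1, so G (¬active → X (paused ∧ done)) is false.
Positions where ¬active holds: 1, 4, 7, 8.
Check X (paused ∧ done) at each: 1→fails, 4→fails, 7→ok, 8→ok.

Violated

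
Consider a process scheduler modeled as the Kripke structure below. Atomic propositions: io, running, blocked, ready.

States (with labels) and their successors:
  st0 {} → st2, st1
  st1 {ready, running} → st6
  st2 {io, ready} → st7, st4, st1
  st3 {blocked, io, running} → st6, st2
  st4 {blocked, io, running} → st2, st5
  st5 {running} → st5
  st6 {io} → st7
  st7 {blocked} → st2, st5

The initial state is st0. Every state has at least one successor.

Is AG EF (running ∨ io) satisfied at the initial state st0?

States satisfying EF (running ∨ io): {st0, st1, st2, st3, st4, st5, st6, st7}.
States satisfying AG EF (running ∨ io): {st0, st1, st2, st3, st4, st5, st6, st7}.
Every state reachable from st0 satisfies EF (running ∨ io).
st0 ∈ Sat(AG EF (running ∨ io)).

Satisfied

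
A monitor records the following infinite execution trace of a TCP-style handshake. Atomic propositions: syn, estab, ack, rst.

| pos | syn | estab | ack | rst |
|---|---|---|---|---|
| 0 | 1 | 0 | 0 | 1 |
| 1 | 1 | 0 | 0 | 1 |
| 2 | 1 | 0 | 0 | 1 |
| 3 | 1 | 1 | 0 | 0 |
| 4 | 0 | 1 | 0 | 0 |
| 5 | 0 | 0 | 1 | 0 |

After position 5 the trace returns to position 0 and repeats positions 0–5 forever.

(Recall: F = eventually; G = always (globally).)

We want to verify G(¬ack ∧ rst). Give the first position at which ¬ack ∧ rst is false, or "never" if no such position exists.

Check ¬ack ∧ rst at each position in order: 0 ✓, 1 ✓, 2 ✓.
At position 3 the labels are {estab, syn}, so ¬ack ∧ rst is false there. This is the first violation.

3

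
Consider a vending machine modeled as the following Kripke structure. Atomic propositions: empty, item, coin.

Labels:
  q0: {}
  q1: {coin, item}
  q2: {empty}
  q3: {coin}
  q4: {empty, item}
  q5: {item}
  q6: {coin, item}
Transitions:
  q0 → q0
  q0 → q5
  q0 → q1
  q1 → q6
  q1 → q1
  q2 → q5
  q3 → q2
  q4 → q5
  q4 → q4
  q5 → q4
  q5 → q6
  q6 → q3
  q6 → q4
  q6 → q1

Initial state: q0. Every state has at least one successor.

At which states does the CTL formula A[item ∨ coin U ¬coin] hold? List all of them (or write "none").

{q0, q2, q3, q4, q5}

States satisfying item ∨ coin: {q1, q3, q4, q5, q6}.
States satisfying ¬coin: {q0, q2, q4, q5}.
States satisfying A[item ∨ coin U ¬coin]: {q0, q2, q3, q4, q5}.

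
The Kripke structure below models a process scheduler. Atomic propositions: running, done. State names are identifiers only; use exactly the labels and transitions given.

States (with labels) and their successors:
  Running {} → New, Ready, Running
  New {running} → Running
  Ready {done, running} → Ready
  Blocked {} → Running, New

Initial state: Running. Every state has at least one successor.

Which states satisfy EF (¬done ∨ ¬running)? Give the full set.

States satisfying ¬done ∨ ¬running: {Running, New, Blocked}.
States satisfying EF (¬done ∨ ¬running): {Running, New, Blocked}.

{Running, New, Blocked}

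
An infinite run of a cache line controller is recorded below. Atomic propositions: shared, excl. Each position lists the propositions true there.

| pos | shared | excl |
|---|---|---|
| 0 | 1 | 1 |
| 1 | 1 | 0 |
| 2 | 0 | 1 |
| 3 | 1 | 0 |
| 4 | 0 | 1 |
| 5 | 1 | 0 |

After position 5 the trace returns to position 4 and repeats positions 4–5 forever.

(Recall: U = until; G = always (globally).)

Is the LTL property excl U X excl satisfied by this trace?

Walking from position 0: X excl first holds at position 1, and excl holds at every earlier position along the way, so excl U X excl holds.

Yes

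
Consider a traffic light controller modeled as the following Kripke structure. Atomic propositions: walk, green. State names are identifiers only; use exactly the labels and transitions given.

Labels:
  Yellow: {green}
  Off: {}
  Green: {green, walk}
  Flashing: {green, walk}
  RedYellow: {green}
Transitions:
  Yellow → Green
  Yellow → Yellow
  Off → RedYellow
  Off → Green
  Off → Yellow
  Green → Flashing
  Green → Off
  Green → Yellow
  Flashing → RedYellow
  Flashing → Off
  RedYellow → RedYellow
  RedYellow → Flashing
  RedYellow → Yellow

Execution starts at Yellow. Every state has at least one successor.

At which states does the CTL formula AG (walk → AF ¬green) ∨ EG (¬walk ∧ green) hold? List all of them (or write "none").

{Yellow, RedYellow}

States satisfying walk → AF ¬green: {Yellow, Off, RedYellow}.
States satisfying AG (walk → AF ¬green): ∅.
States satisfying ¬walk ∧ green: {Yellow, RedYellow}.
States satisfying EG (¬walk ∧ green): {Yellow, RedYellow}.
States satisfying AG (walk → AF ¬green) ∨ EG (¬walk ∧ green): {Yellow, RedYellow}.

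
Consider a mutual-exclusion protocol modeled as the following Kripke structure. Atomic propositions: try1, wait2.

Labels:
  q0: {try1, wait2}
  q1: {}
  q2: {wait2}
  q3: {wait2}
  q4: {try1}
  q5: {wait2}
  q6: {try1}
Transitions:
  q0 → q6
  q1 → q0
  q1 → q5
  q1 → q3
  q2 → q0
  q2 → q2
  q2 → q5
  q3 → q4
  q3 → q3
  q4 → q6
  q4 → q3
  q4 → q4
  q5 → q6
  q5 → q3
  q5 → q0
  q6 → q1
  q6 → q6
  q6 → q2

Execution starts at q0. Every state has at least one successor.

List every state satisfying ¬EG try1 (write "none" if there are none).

States satisfying try1: {q0, q4, q6}.
States satisfying EG try1: {q0, q4, q6}.
States satisfying ¬EG try1: {q1, q2, q3, q5}.

{q1, q2, q3, q5}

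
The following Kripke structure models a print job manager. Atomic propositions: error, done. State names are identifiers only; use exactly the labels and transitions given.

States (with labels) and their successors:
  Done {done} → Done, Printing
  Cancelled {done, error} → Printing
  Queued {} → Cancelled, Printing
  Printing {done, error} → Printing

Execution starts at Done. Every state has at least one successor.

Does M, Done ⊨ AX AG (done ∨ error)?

Satisfied

States satisfying AG (done ∨ error): {Done, Cancelled, Printing}.
States satisfying AX AG (done ∨ error): {Done, Cancelled, Queued, Printing}.
Done ∈ Sat(AX AG (done ∨ error)).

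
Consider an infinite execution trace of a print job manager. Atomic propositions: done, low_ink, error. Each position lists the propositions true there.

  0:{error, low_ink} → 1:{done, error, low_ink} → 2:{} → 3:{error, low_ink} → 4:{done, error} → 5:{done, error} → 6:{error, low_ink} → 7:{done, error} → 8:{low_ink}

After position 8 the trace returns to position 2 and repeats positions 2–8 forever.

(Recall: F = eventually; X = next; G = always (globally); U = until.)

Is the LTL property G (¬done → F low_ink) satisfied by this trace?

Holds

¬done → F low_ink holds at every position 0..8, and those are all positions ever visited, so G (¬done → F low_ink) holds.
Positions where ¬done holds: 0, 2, 3, 6, 8.
Check F low_ink at each: 0→ok, 2→ok, 3→ok, 6→ok, 8→ok.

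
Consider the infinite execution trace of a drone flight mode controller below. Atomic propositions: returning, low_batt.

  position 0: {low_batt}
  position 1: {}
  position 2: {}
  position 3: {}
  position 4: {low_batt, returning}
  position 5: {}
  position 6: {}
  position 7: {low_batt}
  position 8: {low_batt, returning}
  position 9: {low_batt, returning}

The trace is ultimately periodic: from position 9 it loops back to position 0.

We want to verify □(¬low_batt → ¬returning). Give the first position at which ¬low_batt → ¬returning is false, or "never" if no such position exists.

¬low_batt → ¬returning holds at every position 0..9, and those are all the positions the trace ever visits, so the invariant □(¬low_batt → ¬returning) is never violated.

never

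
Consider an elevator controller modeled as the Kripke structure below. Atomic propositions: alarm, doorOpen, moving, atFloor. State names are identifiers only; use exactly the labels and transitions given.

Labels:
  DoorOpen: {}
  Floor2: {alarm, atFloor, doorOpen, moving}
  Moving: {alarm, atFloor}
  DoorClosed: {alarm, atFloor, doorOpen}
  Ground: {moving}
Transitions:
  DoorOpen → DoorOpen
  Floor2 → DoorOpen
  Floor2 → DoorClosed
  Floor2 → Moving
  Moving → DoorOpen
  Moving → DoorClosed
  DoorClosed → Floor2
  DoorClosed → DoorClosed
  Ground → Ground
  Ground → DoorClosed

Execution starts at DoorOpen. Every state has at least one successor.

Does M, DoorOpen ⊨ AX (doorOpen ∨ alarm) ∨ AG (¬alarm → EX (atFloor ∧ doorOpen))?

Does not hold

States satisfying doorOpen ∨ alarm: {Floor2, Moving, DoorClosed}.
States satisfying AX (doorOpen ∨ alarm): {DoorClosed}.
States satisfying ¬alarm → EX (atFloor ∧ doorOpen): {Floor2, Moving, DoorClosed, Ground}.
States satisfying AG (¬alarm → EX (atFloor ∧ doorOpen)): ∅.
States satisfying AX (doorOpen ∨ alarm) ∨ AG (¬alarm → EX (atFloor ∧ doorOpen)): {DoorClosed}.
DoorOpen ∉ Sat(AX (doorOpen ∨ alarm) ∨ AG (¬alarm → EX (atFloor ∧ doorOpen))).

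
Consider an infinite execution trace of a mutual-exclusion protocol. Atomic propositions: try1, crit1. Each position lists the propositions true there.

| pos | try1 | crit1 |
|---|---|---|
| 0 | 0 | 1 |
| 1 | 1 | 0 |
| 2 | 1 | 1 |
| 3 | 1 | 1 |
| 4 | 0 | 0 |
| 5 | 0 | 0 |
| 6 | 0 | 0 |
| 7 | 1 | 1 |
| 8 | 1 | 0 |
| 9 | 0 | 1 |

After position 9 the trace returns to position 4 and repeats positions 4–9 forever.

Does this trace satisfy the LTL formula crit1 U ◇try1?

Satisfied

Walking from position 0: ◇try1 first holds at position 0, and crit1 holds at every earlier position along the way, so crit1 U ◇try1 holds.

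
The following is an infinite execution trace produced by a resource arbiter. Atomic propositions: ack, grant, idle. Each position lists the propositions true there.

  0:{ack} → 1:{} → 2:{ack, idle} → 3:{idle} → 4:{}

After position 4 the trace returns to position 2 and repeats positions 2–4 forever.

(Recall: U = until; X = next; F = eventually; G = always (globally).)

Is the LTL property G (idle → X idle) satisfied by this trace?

No

idle → X idle must hold at every position from 0 onward. It fails at position 3, so G (idle → X idle) is false.
Positions where idle holds: 2, 3.
Check X idle at each: 2→ok, 3→fails.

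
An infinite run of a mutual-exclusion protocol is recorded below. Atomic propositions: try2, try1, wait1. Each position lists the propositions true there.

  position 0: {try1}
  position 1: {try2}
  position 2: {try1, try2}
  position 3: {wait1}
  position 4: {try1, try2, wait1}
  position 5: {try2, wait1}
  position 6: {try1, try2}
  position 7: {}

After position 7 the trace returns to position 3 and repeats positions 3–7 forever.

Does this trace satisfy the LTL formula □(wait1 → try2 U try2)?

wait1 → try2 U try2 must hold at every position from 0 onward. It fails at position 3, so □(wait1 → try2 U try2) is false.
Positions where wait1 holds: 3, 4, 5.
Check try2 U try2 at each: 3→fails, 4→ok, 5→ok.

No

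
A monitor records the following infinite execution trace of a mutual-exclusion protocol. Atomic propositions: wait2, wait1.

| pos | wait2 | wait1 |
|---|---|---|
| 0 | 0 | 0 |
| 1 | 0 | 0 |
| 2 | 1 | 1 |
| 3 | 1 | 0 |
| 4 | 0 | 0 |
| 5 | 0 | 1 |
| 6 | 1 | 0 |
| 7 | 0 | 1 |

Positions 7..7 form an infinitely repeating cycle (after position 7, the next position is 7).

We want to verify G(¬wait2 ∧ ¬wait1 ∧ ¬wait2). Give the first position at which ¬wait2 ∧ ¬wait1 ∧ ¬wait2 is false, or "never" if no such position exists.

Check ¬wait2 ∧ ¬wait1 ∧ ¬wait2 at each position in order: 0 ✓, 1 ✓.
At position 2 the labels are {wait1, wait2}, so ¬wait2 ∧ ¬wait1 ∧ ¬wait2 is false there. This is the first violation.

2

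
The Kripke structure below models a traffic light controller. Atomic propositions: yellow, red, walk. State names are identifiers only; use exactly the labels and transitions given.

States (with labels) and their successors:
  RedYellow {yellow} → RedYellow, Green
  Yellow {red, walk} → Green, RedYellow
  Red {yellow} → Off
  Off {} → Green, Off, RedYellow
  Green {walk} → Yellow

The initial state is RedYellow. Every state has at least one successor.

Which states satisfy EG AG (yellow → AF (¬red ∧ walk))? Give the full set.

none

States satisfying AG (yellow → AF (¬red ∧ walk)): ∅.
States satisfying EG AG (yellow → AF (¬red ∧ walk)): ∅.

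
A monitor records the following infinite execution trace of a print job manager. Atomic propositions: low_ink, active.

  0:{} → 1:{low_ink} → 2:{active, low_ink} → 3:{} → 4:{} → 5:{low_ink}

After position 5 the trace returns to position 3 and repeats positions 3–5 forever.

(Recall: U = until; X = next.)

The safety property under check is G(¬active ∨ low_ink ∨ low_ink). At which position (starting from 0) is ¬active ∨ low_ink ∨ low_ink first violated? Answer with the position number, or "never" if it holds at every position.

never

¬active ∨ low_ink ∨ low_ink holds at every position 0..5, and those are all the positions the trace ever visits, so the invariant G(¬active ∨ low_ink ∨ low_ink) is never violated.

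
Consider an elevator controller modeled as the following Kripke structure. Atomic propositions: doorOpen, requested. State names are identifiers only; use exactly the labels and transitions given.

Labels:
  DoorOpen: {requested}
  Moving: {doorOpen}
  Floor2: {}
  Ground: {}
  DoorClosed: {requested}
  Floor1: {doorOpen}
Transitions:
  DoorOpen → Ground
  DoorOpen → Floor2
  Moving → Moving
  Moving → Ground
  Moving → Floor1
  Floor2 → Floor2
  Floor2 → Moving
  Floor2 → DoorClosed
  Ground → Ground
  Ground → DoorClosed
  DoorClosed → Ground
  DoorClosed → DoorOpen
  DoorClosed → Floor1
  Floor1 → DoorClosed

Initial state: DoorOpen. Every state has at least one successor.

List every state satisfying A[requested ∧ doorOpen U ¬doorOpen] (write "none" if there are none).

{DoorOpen, Floor2, Ground, DoorClosed}

States satisfying requested ∧ doorOpen: ∅.
States satisfying ¬doorOpen: {DoorOpen, Floor2, Ground, DoorClosed}.
States satisfying A[requested ∧ doorOpen U ¬doorOpen]: {DoorOpen, Floor2, Ground, DoorClosed}.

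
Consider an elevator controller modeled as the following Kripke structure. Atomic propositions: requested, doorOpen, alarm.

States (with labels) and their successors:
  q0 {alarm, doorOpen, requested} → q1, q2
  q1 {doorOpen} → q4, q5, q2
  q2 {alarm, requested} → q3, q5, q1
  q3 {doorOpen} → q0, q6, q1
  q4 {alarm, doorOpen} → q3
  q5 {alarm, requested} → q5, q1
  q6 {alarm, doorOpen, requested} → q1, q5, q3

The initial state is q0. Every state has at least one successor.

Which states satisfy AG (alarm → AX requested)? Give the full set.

States satisfying alarm → AX requested: {q1, q3}.
States satisfying AG (alarm → AX requested): ∅.

none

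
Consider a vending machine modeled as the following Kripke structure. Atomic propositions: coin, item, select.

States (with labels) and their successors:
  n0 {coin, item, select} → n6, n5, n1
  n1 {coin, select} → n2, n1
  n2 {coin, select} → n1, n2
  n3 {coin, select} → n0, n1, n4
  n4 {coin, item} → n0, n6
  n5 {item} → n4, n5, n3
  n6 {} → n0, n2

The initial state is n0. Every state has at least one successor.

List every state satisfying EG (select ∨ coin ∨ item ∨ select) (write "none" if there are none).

States satisfying select ∨ coin ∨ item ∨ select: {n0, n1, n2, n3, n4, n5}.
States satisfying EG (select ∨ coin ∨ item ∨ select): {n0, n1, n2, n3, n4, n5}.

{n0, n1, n2, n3, n4, n5}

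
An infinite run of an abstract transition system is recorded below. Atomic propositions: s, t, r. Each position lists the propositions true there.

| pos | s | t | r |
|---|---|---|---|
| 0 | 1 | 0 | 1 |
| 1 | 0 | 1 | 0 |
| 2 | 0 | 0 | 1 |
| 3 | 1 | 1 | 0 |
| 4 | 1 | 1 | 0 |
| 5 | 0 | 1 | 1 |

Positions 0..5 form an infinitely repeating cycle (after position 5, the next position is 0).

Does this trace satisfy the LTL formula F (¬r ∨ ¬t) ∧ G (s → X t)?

Holds

¬r ∨ ¬t holds at position 0, which is reachable from 0, so F (¬r ∨ ¬t) holds.
s → X t holds at every position 0..5, and those are all positions ever visited, so G (s → X t) holds.
Positions where s holds: 0, 3, 4.
Check X t at each: 0→ok, 3→ok, 4→ok.
At position 0: F (¬r ∨ ¬t) is true; G (s → X t) is true; so F (¬r ∨ ¬t) ∧ G (s → X t) is true.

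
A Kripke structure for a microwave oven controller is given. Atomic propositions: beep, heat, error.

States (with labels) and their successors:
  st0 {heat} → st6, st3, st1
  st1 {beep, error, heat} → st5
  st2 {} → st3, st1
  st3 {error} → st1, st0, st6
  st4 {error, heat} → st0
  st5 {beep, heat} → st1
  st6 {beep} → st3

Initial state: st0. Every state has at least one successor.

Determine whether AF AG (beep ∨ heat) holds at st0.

States satisfying AG (beep ∨ heat): {st1, st5}.
States satisfying AF AG (beep ∨ heat): {st1, st5}.
There is a path from st0 along which AG (beep ∨ heat) never holds.
st0 ∉ Sat(AF AG (beep ∨ heat)).

No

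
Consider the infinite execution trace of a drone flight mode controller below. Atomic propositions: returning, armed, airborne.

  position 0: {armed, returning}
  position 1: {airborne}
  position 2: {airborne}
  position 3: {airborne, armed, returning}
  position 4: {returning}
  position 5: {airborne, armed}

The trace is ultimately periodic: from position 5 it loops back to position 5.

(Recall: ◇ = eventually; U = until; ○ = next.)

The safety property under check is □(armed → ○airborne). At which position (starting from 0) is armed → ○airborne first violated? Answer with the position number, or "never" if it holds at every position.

3

Check armed → ○airborne at each position in order: 0 ✓, 1 ✓, 2 ✓.
At position 3 the labels are {airborne, armed, returning} and the next position 4 has {returning}, so armed → ○airborne is false there. This is the first violation.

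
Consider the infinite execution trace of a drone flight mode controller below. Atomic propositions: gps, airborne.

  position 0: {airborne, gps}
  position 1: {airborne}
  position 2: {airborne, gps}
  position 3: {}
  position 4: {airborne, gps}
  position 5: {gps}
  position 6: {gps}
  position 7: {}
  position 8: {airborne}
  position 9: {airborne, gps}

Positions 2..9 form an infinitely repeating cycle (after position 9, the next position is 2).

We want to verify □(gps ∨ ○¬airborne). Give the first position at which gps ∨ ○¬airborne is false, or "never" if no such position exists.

Check gps ∨ ○¬airborne at each position in order: 0 ✓.
At position 1 the labels are {airborne} and the next position 2 has {airborne, gps}, so gps ∨ ○¬airborne is false there. This is the first violation.

1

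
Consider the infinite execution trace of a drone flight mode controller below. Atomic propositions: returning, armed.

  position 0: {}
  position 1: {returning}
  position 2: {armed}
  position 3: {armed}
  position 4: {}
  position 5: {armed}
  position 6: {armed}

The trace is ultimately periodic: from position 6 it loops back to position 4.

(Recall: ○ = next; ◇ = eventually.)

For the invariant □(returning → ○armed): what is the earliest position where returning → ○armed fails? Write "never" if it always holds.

never

returning → ○armed holds at every position 0..6, and those are all the positions the trace ever visits, so the invariant □(returning → ○armed) is never violated.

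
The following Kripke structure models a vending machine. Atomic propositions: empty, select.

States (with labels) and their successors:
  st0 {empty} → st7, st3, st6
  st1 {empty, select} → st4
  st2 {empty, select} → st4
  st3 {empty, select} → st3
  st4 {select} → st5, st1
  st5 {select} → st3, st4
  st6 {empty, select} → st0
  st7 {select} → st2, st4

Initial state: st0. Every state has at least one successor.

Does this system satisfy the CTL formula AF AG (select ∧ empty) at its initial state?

Violated

States satisfying AG (select ∧ empty): {st3}.
States satisfying AF AG (select ∧ empty): {st3}.
There is a path from st0 along which AG (select ∧ empty) never holds.
st0 ∉ Sat(AF AG (select ∧ empty)).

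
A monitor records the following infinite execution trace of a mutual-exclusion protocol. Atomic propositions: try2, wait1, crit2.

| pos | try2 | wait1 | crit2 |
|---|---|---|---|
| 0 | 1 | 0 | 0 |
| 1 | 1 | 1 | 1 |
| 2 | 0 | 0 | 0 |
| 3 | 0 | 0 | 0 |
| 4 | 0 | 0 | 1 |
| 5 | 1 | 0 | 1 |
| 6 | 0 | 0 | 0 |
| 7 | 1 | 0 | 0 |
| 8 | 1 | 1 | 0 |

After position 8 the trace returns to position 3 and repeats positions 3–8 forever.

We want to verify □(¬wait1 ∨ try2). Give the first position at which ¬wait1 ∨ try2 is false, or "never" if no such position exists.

never

¬wait1 ∨ try2 holds at every position 0..8, and those are all the positions the trace ever visits, so the invariant □(¬wait1 ∨ try2) is never violated.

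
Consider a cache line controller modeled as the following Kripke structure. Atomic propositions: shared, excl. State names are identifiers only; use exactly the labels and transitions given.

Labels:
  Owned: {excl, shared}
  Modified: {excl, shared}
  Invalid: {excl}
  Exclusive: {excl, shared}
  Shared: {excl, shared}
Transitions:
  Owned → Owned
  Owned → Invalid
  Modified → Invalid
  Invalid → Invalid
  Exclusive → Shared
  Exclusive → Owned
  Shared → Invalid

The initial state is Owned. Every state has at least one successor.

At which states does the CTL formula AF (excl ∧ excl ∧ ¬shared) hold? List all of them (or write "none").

States satisfying excl ∧ excl ∧ ¬shared: {Invalid}.
States satisfying AF (excl ∧ excl ∧ ¬shared): {Modified, Invalid, Shared}.

{Modified, Invalid, Shared}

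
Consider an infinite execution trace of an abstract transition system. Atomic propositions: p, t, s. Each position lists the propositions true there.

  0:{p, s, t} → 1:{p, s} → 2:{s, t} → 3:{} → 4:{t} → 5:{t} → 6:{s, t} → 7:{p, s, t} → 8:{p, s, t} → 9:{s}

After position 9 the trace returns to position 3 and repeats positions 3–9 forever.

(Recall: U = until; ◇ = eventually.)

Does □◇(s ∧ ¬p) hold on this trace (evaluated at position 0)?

◇(s ∧ ¬p) holds at every position 0..9, and those are all positions ever visited, so □◇(s ∧ ¬p) holds.

Holds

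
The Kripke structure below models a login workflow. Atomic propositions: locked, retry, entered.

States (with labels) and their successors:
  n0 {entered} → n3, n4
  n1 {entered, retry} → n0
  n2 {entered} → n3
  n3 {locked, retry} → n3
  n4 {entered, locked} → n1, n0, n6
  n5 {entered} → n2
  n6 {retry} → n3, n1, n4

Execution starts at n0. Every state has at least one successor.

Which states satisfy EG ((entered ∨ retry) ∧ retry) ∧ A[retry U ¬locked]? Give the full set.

States satisfying (entered ∨ retry) ∧ retry: {n1, n3, n6}.
States satisfying EG ((entered ∨ retry) ∧ retry): {n3, n6}.
States satisfying retry: {n1, n3, n6}.
States satisfying ¬locked: {n0, n1, n2, n5, n6}.
States satisfying A[retry U ¬locked]: {n0, n1, n2, n5, n6}.
States satisfying EG ((entered ∨ retry) ∧ retry) ∧ A[retry U ¬locked]: {n6}.

{n6}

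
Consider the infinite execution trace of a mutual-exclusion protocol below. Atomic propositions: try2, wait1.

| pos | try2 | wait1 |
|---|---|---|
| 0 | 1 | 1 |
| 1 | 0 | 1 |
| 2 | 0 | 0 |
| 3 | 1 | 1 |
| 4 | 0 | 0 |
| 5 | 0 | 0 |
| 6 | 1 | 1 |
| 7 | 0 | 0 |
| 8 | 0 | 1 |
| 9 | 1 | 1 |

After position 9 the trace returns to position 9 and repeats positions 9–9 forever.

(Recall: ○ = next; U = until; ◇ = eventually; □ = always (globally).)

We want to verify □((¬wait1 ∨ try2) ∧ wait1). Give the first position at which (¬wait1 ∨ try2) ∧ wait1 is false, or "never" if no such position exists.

Check (¬wait1 ∨ try2) ∧ wait1 at each position in order: 0 ✓.
At position 1 the labels are {wait1}, so (¬wait1 ∨ try2) ∧ wait1 is false there. This is the first violation.

1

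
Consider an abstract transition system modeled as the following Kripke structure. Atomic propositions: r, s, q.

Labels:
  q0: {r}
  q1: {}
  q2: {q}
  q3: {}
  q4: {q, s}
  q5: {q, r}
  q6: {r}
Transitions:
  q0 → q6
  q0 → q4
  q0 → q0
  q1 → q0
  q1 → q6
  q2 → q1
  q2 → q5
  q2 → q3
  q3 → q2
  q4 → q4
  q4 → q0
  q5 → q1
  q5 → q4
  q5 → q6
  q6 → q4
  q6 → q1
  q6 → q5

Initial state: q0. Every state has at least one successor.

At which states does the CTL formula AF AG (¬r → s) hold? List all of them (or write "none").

none

States satisfying AG (¬r → s): ∅.
States satisfying AF AG (¬r → s): ∅.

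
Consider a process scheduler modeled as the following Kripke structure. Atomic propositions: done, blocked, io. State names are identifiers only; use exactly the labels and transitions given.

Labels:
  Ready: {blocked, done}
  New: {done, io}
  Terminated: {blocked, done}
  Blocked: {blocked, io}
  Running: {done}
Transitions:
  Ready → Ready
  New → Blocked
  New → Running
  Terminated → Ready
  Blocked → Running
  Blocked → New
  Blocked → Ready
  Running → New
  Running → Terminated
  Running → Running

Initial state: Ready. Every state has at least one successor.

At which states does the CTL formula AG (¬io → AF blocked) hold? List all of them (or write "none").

States satisfying ¬io → AF blocked: {Ready, New, Terminated, Blocked}.
States satisfying AG (¬io → AF blocked): {Ready, Terminated}.

{Ready, Terminated}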